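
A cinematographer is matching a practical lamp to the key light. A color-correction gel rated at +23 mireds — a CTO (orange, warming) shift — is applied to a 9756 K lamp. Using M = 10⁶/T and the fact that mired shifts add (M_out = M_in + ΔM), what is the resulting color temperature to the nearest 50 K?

7950 K

M_in = 10⁶/9756 = 102.50 mireds.
M_out = 102.50 + (+23) = 125.50 mireds.
T_out = 10⁶/125.50 = 7968.1 K → 7950 K.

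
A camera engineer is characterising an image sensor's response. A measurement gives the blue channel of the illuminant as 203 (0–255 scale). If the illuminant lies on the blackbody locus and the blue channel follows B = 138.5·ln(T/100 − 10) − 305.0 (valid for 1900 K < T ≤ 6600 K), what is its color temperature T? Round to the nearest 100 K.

4900 K

ln(t − 10) = (203 + 305.0) / 138.5 = 3.6679.
t − 10 = e^3.6679 = 39.168, so t = 49.168.
T = 100·t = 4917 K → 4900 K to the nearest 100 K.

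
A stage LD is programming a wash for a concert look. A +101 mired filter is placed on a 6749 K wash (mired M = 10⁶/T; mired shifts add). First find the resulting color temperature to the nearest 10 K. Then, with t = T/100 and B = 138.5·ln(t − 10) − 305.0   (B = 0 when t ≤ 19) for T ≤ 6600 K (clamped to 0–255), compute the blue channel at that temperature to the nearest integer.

167

M_in = 10⁶/6749 = 148.17; M_out = 148.17 + (+101) = 249.17.
T_out = 10⁶/249.17 = 4013.3 K → 4010 K; t = 40.1.
B = 138.5·ln(40.1 − 10) − 305.0 = 138.5·ln 30.1 − 305.0 = 138.5·3.4045 − 305.0 = 166.527.
Rounded: 167.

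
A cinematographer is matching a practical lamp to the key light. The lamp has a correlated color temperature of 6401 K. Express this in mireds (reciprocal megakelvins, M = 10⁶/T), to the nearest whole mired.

M = 10⁶ / 6401 = 156.226 → 156 mireds.

156 mireds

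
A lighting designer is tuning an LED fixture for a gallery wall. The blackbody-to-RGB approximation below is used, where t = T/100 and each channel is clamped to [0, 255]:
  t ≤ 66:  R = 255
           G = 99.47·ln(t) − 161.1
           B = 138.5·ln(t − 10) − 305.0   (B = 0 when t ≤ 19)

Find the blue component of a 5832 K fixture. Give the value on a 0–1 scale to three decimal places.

t = 5832/100 = 58.32; the t ≤ 66 branch applies.
B = 138.5·ln(58.32 − 10) − 305.0 = 138.5·ln 48.32 − 305.0 = 138.5·3.8778 − 305.0 = 232.082.
On a 0–1 scale: 232.082/255 = 0.9101 → 0.910.

0.910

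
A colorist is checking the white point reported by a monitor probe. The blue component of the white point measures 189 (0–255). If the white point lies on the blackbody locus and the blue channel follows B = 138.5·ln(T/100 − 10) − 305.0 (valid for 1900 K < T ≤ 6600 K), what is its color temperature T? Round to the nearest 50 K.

ln(t − 10) = (189 + 305.0) / 138.5 = 3.5668.
t − 10 = e^3.5668 = 35.403, so t = 45.403.
T = 100·t = 4540 K → 4550 K to the nearest 50 K.

4550 K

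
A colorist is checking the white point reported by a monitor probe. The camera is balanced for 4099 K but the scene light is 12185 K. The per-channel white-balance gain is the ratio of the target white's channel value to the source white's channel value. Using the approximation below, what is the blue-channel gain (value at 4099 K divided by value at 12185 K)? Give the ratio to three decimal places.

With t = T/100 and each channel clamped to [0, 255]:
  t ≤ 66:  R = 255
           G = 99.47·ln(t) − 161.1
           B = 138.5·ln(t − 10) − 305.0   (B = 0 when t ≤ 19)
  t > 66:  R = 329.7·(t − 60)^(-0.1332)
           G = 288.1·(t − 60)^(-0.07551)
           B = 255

At 12185 K (t = 121.85):
  B = 255 by definition for t > 66.
At 4099 K (t = 40.99):
  B = 138.5·ln(40.99 − 10) − 305.0 = 138.5·ln 30.99 − 305.0 = 138.5·3.4337 − 305.0 = 170.563.
Gain = 170.563 / 255.000 = 0.6689 → 0.669.

0.669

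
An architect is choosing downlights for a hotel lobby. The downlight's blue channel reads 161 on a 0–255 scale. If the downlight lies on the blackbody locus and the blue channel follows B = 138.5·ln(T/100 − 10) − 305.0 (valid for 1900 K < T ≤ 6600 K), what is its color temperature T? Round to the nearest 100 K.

3900 K

ln(t − 10) = (161 + 305.0) / 138.5 = 3.3646.
t − 10 = e^3.3646 = 28.923, so t = 38.923.
T = 100·t = 3892 K → 3900 K to the nearest 100 K.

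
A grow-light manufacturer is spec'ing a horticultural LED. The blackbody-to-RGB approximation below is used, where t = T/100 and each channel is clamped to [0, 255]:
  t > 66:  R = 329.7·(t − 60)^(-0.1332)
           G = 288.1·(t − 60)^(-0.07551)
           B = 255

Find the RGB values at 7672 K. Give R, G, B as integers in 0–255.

t = 7672/100 = 76.72; the t > 66 branch applies.
R = 329.7·(76.72 − 60)^(-0.1332) = 329.7·16.72^(-0.1332) = 329.7·0.68717 = 226.560.
G = 288.1·(76.72 − 60)^(-0.07551) = 288.1·16.72^(-0.07551) = 288.1·0.80841 = 232.904.
B = 255 by definition for t > 66.
Rounded: (227, 233, 255).

R=227, G=233, B=255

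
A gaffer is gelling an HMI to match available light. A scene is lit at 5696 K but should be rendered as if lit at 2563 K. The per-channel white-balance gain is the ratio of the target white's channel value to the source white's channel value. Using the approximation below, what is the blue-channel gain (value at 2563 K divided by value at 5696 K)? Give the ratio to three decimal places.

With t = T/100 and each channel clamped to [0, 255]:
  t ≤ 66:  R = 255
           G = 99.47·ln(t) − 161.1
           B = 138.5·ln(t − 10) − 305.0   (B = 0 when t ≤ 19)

0.332

At 5696 K (t = 56.96):
  B = 138.5·ln(56.96 − 10) − 305.0 = 138.5·ln 46.96 − 305.0 = 138.5·3.8493 − 305.0 = 228.128.
At 2563 K (t = 25.63):
  B = 138.5·ln(25.63 − 10) − 305.0 = 138.5·ln 15.63 − 305.0 = 138.5·2.7492 − 305.0 = 75.763.
Gain = 75.763 / 228.128 = 0.3321 → 0.332.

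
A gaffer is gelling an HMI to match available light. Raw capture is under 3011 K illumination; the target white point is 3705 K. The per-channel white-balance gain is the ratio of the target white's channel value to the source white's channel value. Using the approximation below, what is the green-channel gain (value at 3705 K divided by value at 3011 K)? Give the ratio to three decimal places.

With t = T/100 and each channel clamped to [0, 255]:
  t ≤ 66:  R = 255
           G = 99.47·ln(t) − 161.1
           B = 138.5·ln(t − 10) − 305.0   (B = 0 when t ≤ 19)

1.116

At 3011 K (t = 30.11):
  G = 99.47·ln 30.11 − 161.1 = 99.47·3.4049 − 161.1 = 177.581.
At 3705 K (t = 37.05):
  G = 99.47·ln 37.05 − 161.1 = 99.47·3.6123 − 161.1 = 198.212.
Gain = 198.212 / 177.581 = 1.1162 → 1.116.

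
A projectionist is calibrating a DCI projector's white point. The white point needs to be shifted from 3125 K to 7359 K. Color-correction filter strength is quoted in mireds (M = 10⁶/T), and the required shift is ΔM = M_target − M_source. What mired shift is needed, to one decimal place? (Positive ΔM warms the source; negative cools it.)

M_source = 10⁶/3125 = 320.000; M_target = 10⁶/7359 = 135.888.
ΔM = 135.888 − 320.000 = -184.112 → -184.1 mireds, a cooling shift.

-184.1 mireds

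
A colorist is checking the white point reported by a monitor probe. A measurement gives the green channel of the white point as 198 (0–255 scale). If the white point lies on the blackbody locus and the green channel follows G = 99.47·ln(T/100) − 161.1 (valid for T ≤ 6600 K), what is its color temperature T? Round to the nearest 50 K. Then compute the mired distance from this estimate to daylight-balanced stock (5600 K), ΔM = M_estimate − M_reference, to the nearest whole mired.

ln t = (198 + 161.1) / 99.47 = 3.6101.
t = e^3.6101 = 36.971.
T = 100·t = 3697 K → 3700 K to the nearest 50 K.
M_estimate = 10⁶/3700 = 270.27; M_reference = 10⁶/5600 = 178.57.
ΔM = 270.27 − 178.57 = 91.70 → +92 mireds.

+92 mireds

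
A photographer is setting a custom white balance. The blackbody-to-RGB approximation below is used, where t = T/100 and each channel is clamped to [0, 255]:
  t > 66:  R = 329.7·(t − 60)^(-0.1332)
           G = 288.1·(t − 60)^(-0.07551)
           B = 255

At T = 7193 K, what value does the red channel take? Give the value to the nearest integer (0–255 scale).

237

t = 7193/100 = 71.93; the t > 66 branch applies.
R = 329.7·(71.93 − 60)^(-0.1332) = 329.7·11.93^(-0.1332) = 329.7·0.71877 = 236.979.
Rounded: 237.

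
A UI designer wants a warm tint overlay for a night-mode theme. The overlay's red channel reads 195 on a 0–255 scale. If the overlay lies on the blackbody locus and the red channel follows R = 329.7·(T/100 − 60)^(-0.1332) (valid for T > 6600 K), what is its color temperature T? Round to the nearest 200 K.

(t − 60)^(-0.1332) = 195/329.7 = 0.59145.
t − 60 = 0.59145^(1/-0.1332) = 0.59145^(-7.508) = 51.564, so t = 111.564.
T = 100·t = 11156 K → 11200 K to the nearest 200 K.

11200 K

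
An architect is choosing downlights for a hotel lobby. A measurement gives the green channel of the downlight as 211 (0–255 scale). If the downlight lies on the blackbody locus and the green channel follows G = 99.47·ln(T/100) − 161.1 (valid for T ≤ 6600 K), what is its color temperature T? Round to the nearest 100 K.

4200 K

ln t = (211 + 161.1) / 99.47 = 3.7408.
t = e^3.7408 = 42.133.
T = 100·t = 4213 K → 4200 K to the nearest 100 K.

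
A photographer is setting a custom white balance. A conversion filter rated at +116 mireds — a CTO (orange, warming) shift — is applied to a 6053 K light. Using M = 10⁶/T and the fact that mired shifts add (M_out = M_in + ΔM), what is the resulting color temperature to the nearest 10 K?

3560 K

M_in = 10⁶/6053 = 165.21 mireds.
M_out = 165.21 + (+116) = 281.21 mireds.
T_out = 10⁶/281.21 = 3556.1 K → 3560 K.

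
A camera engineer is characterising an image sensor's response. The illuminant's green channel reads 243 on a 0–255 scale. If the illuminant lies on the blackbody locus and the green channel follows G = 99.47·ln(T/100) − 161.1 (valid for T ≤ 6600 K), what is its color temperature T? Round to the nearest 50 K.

5800 K

ln t = (243 + 161.1) / 99.47 = 4.0625.
t = e^4.0625 = 58.121.
T = 100·t = 5812 K → 5800 K to the nearest 50 K.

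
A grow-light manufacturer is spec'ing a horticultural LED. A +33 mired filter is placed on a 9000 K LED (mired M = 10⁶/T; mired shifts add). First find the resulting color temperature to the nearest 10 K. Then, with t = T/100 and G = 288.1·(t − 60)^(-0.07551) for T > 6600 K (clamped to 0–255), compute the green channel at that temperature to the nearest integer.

M_in = 10⁶/9000 = 111.11; M_out = 111.11 + (+33) = 144.11.
T_out = 10⁶/144.11 = 6939.1 K → 6940 K; t = 69.4.
G = 288.1·(69.4 − 60)^(-0.07551) = 288.1·9.4^(-0.07551) = 288.1·0.84434 = 243.255.
Rounded: 243.

243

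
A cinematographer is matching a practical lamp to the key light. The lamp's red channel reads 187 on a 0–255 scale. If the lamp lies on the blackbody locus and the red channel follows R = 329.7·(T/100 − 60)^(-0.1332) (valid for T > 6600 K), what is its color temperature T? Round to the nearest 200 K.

13000 K

(t − 60)^(-0.1332) = 187/329.7 = 0.56718.
t − 60 = 0.56718^(1/-0.1332) = 0.56718^(-7.508) = 70.620, so t = 130.620.
T = 100·t = 13062 K → 13000 K to the nearest 200 K.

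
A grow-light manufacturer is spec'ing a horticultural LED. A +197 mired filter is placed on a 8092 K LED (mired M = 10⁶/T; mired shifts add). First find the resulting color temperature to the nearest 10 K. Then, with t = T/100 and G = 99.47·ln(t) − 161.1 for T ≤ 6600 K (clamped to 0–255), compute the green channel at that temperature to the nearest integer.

M_in = 10⁶/8092 = 123.58; M_out = 123.58 + (+197) = 320.58.
T_out = 10⁶/320.58 = 3119.4 K → 3120 K; t = 31.2.
G = 99.47·ln 31.2 − 161.1 = 99.47·3.4404 − 161.1 = 181.118.
Rounded: 181.

181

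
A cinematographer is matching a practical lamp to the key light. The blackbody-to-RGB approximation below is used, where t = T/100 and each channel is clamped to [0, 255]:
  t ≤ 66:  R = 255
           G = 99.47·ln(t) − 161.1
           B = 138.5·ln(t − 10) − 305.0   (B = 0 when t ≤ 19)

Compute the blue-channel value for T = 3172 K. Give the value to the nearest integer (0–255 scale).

t = 3172/100 = 31.72; the t ≤ 66 branch applies.
B = 138.5·ln(31.72 − 10) − 305.0 = 138.5·ln 21.72 − 305.0 = 138.5·3.0782 − 305.0 = 121.335.
Rounded: 121.

121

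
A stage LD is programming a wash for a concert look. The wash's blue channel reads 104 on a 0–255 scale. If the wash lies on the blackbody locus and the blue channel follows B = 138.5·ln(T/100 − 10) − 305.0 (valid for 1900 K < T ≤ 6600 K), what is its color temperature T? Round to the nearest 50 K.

ln(t − 10) = (104 + 305.0) / 138.5 = 2.9531.
t − 10 = e^2.9531 = 19.165, so t = 29.165.
T = 100·t = 2916 K → 2900 K to the nearest 50 K.

2900 K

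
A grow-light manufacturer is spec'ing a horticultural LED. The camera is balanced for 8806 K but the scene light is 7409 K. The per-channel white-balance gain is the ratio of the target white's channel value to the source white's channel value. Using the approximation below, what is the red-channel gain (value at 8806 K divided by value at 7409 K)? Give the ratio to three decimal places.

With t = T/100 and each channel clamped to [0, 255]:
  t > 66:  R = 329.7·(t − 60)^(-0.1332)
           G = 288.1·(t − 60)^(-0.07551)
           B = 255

At 7409 K (t = 74.09):
  R = 329.7·(74.09 − 60)^(-0.1332) = 329.7·14.09^(-0.1332) = 329.7·0.70302 = 231.784.
At 8806 K (t = 88.06):
  R = 329.7·(88.06 − 60)^(-0.1332) = 329.7·28.06^(-0.1332) = 329.7·0.64138 = 211.463.
Gain = 211.463 / 231.784 = 0.9123 → 0.912.

0.912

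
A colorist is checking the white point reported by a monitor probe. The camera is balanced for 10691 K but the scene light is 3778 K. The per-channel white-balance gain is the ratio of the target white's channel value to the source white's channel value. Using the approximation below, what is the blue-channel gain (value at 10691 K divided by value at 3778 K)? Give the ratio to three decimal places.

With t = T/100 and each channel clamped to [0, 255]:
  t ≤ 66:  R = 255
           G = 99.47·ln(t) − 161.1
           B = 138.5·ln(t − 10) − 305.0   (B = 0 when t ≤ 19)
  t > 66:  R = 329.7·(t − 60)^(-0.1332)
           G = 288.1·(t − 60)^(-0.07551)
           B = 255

1.641

At 3778 K (t = 37.78):
  B = 138.5·ln(37.78 − 10) − 305.0 = 138.5·ln 27.78 − 305.0 = 138.5·3.3243 − 305.0 = 155.418.
At 10691 K (t = 106.91):
  B = 255 by definition for t > 66.
Gain = 255.000 / 155.418 = 1.6407 → 1.641.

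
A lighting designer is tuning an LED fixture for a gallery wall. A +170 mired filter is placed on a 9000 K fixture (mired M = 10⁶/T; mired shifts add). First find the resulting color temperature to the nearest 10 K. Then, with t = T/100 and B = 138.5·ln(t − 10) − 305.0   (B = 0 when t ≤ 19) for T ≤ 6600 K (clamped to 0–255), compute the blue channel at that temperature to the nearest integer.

M_in = 10⁶/9000 = 111.11; M_out = 111.11 + (+170) = 281.11.
T_out = 10⁶/281.11 = 3557.3 K → 3560 K; t = 35.6.
B = 138.5·ln(35.6 − 10) − 305.0 = 138.5·ln 25.6 − 305.0 = 138.5·3.2426 − 305.0 = 144.099.
Rounded: 144.

144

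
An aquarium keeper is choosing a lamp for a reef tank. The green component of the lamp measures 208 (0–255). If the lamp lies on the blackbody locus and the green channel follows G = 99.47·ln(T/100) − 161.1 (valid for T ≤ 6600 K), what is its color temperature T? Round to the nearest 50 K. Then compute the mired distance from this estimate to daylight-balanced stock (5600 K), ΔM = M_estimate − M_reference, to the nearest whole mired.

ln t = (208 + 161.1) / 99.47 = 3.7107.
t = e^3.7107 = 40.881.
T = 100·t = 4088 K → 4100 K to the nearest 50 K.
M_estimate = 10⁶/4100 = 243.90; M_reference = 10⁶/5600 = 178.57.
ΔM = 243.90 − 178.57 = 65.33 → +65 mireds.

+65 mireds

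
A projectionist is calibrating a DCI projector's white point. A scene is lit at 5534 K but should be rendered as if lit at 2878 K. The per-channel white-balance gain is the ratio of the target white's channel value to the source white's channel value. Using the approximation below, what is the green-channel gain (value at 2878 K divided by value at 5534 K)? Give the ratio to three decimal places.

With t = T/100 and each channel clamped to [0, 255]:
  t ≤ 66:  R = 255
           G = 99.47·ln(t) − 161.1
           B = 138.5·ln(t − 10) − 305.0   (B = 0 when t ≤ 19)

At 5534 K (t = 55.34):
  G = 99.47·ln 55.34 − 161.1 = 99.47·4.0135 − 161.1 = 238.122.
At 2878 K (t = 28.78):
  G = 99.47·ln 28.78 − 161.1 = 99.47·3.3597 − 161.1 = 173.087.
Gain = 173.087 / 238.122 = 0.7269 → 0.727.

0.727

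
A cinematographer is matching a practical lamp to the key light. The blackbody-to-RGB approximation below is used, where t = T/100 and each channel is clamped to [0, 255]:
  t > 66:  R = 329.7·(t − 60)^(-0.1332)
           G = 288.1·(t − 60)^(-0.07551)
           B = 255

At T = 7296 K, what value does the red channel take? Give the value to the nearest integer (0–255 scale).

t = 7296/100 = 72.96; the t > 66 branch applies.
R = 329.7·(72.96 − 60)^(-0.1332) = 329.7·12.96^(-0.1332) = 329.7·0.71089 = 234.380.
Rounded: 234.

234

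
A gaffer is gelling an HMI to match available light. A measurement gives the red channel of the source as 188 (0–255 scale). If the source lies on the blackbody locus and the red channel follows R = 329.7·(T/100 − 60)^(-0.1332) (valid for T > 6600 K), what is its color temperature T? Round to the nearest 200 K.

12800 K

(t − 60)^(-0.1332) = 188/329.7 = 0.57022.
t − 60 = 0.57022^(1/-0.1332) = 0.57022^(-7.508) = 67.848, so t = 127.848.
T = 100·t = 12785 K → 12800 K to the nearest 200 K.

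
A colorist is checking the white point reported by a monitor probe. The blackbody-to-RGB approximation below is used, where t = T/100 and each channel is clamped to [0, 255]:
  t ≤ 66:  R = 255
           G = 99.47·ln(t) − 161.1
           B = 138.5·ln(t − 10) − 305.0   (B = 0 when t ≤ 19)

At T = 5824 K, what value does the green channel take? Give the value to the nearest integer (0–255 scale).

t = 5824/100 = 58.24; the t ≤ 66 branch applies.
G = 99.47·ln 58.24 − 161.1 = 99.47·4.0646 − 161.1 = 243.203.
Rounded: 243.

243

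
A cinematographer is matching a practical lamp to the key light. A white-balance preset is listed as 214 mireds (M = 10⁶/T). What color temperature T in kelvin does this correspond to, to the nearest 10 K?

T = 10⁶ / 214 = 4672.90 K → 4670 K.

4670 K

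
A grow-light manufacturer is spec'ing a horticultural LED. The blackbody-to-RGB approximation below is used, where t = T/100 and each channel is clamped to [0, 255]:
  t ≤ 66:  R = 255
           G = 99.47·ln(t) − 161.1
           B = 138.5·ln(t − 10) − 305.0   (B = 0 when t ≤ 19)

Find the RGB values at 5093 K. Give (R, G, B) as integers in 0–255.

(255, 230, 209)

t = 5093/100 = 50.93; the t ≤ 66 branch applies.
R = 255 by definition for t ≤ 66.
G = 99.47·ln 50.93 − 161.1 = 99.47·3.9305 − 161.1 = 229.862.
B = 138.5·ln(50.93 − 10) − 305.0 = 138.5·ln 40.93 − 305.0 = 138.5·3.7119 − 305.0 = 209.093.
Rounded: (255, 230, 209).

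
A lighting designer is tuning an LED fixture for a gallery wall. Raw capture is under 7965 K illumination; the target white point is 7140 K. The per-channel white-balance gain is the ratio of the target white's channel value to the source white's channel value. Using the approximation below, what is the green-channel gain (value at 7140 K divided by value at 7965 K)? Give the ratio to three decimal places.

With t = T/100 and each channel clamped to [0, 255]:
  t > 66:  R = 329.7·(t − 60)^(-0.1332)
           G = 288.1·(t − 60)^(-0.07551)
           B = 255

At 7965 K (t = 79.65):
  G = 288.1·(79.65 − 60)^(-0.07551) = 288.1·19.65^(-0.07551) = 288.1·0.79862 = 230.081.
At 7140 K (t = 71.4):
  G = 288.1·(71.4 − 60)^(-0.07551) = 288.1·11.4^(-0.07551) = 288.1·0.83213 = 239.738.
Gain = 239.738 / 230.081 = 1.0420 → 1.042.

1.042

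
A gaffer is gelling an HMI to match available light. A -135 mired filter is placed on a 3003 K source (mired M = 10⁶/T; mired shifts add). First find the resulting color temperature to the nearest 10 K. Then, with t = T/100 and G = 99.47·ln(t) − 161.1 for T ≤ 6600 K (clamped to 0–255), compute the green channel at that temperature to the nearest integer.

M_in = 10⁶/3003 = 333.00; M_out = 333.00 + (-135) = 198.00.
T_out = 10⁶/198.00 = 5050.5 K → 5050 K; t = 50.5.
G = 99.47·ln 50.5 − 161.1 = 99.47·3.9220 − 161.1 = 229.019.
Rounded: 229.

229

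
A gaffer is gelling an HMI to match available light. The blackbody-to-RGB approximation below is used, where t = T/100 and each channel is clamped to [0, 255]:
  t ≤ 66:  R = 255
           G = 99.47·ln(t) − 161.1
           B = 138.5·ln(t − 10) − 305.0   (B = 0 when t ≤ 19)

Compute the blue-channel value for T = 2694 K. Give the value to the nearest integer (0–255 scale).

87

t = 2694/100 = 26.94; the t ≤ 66 branch applies.
B = 138.5·ln(26.94 − 10) − 305.0 = 138.5·ln 16.94 − 305.0 = 138.5·2.8297 − 305.0 = 86.910.
Rounded: 87.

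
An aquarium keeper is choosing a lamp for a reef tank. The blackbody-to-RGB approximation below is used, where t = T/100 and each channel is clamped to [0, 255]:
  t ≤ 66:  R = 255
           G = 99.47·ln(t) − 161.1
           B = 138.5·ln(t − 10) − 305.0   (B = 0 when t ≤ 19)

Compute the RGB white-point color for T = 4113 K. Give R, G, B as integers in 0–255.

R=255, G=209, B=171

t = 4113/100 = 41.13; the t ≤ 66 branch applies.
R = 255 by definition for t ≤ 66.
G = 99.47·ln 41.13 − 161.1 = 99.47·3.7167 − 161.1 = 208.604.
B = 138.5·ln(41.13 − 10) − 305.0 = 138.5·ln 31.13 − 305.0 = 138.5·3.4382 − 305.0 = 171.187.
Rounded: (255, 209, 171).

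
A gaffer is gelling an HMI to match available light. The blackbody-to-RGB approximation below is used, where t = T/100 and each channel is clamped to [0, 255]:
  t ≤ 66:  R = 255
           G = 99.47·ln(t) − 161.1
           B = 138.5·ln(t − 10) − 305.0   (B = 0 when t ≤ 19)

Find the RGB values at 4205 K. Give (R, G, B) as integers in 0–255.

t = 4205/100 = 42.05; the t ≤ 66 branch applies.
R = 255 by definition for t ≤ 66.
G = 99.47·ln 42.05 − 161.1 = 99.47·3.7389 − 161.1 = 210.804.
B = 138.5·ln(42.05 − 10) − 305.0 = 138.5·ln 32.05 − 305.0 = 138.5·3.4673 − 305.0 = 175.221.
Rounded: (255, 211, 175).

(255, 211, 175)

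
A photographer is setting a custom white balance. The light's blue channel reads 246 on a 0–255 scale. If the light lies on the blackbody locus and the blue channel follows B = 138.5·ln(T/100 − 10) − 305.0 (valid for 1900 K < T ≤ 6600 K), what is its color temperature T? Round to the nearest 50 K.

ln(t − 10) = (246 + 305.0) / 138.5 = 3.9783.
t − 10 = e^3.9783 = 53.428, so t = 63.428.
T = 100·t = 6343 K → 6350 K to the nearest 50 K.

6350 K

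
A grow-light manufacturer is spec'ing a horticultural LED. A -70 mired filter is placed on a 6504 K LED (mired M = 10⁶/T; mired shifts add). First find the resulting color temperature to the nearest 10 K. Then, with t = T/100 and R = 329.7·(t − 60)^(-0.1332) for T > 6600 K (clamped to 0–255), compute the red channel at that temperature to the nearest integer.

M_in = 10⁶/6504 = 153.75; M_out = 153.75 + (-70) = 83.75.
T_out = 10⁶/83.75 = 11940.1 K → 11940 K; t = 119.4.
R = 329.7·(119.4 − 60)^(-0.1332) = 329.7·59.4^(-0.1332) = 329.7·0.58041 = 191.360.
Rounded: 191.

191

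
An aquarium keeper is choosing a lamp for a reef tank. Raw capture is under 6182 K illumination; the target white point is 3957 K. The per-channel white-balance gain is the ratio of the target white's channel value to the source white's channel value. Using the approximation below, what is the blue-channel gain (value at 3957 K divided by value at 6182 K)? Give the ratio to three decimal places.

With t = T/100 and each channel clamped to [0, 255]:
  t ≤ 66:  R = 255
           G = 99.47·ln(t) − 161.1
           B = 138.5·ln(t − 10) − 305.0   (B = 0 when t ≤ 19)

0.679

At 6182 K (t = 61.82):
  B = 138.5·ln(61.82 − 10) − 305.0 = 138.5·ln 51.82 − 305.0 = 138.5·3.9478 − 305.0 = 241.767.
At 3957 K (t = 39.57):
  B = 138.5·ln(39.57 − 10) − 305.0 = 138.5·ln 29.57 − 305.0 = 138.5·3.3868 − 305.0 = 164.066.
Gain = 164.066 / 241.767 = 0.6786 → 0.679.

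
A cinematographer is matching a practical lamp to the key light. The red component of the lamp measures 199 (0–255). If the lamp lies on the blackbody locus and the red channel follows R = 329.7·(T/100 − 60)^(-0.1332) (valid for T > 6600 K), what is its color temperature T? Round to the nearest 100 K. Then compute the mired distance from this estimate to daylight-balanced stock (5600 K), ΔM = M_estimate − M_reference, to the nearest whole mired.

(t − 60)^(-0.1332) = 199/329.7 = 0.60358.
t − 60 = 0.60358^(1/-0.1332) = 0.60358^(-7.508) = 44.273, so t = 104.273.
T = 100·t = 10427 K → 10400 K to the nearest 100 K.
M_estimate = 10⁶/10400 = 96.15; M_reference = 10⁶/5600 = 178.57.
ΔM = 96.15 − 178.57 = -82.42 → -82 mireds.

-82 mireds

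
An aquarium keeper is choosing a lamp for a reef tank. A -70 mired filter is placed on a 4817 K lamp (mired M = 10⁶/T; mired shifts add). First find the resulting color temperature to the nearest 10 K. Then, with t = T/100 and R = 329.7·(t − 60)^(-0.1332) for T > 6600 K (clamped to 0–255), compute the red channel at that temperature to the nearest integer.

M_in = 10⁶/4817 = 207.60; M_out = 207.60 + (-70) = 137.60.
T_out = 10⁶/137.60 = 7267.5 K → 7270 K; t = 72.7.
R = 329.7·(72.7 − 60)^(-0.1332) = 329.7·12.7^(-0.1332) = 329.7·0.71281 = 235.013.
Rounded: 235.

235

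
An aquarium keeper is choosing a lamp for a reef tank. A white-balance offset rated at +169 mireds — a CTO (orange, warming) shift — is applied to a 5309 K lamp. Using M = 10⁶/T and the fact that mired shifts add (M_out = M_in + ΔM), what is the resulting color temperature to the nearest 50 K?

2800 K

M_in = 10⁶/5309 = 188.36 mireds.
M_out = 188.36 + (+169) = 357.36 mireds.
T_out = 10⁶/357.36 = 2798.3 K → 2800 K.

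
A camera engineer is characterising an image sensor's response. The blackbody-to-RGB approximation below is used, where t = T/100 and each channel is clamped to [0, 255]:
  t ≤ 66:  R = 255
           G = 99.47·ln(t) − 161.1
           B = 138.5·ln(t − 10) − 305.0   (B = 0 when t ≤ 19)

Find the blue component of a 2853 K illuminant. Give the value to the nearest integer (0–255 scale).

99

t = 2853/100 = 28.53; the t ≤ 66 branch applies.
B = 138.5·ln(28.53 − 10) − 305.0 = 138.5·ln 18.53 − 305.0 = 138.5·2.9194 − 305.0 = 99.336.
Rounded: 99.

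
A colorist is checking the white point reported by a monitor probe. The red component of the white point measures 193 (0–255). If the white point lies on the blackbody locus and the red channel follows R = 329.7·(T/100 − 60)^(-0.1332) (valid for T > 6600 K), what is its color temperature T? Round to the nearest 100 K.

11600 K

(t − 60)^(-0.1332) = 193/329.7 = 0.58538.
t − 60 = 0.58538^(1/-0.1332) = 0.58538^(-7.508) = 55.713, so t = 115.713.
T = 100·t = 11571 K → 11600 K to the nearest 100 K.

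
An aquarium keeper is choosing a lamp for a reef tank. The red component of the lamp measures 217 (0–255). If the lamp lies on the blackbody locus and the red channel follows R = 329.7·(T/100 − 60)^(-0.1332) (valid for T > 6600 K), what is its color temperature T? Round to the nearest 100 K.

8300 K

(t − 60)^(-0.1332) = 217/329.7 = 0.65817.
t − 60 = 0.65817^(1/-0.1332) = 0.65817^(-7.508) = 23.110, so t = 83.110.
T = 100·t = 8311 K → 8300 K to the nearest 100 K.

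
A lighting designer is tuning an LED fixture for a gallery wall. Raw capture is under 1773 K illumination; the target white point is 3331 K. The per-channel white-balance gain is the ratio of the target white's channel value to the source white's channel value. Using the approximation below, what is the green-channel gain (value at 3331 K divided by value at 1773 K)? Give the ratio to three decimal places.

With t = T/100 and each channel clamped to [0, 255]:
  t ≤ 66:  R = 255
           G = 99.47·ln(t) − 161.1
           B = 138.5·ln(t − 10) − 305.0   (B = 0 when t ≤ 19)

1.502

At 1773 K (t = 17.73):
  G = 99.47·ln 17.73 − 161.1 = 99.47·2.8753 − 161.1 = 124.902.
At 3331 K (t = 33.31):
  G = 99.47·ln 33.31 − 161.1 = 99.47·3.5059 − 161.1 = 187.628.
Gain = 187.628 / 124.902 = 1.5022 → 1.502.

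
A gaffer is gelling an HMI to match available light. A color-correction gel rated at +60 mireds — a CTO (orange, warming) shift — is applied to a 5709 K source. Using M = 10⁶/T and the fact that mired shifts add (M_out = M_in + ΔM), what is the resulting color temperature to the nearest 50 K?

4250 K

M_in = 10⁶/5709 = 175.16 mireds.
M_out = 175.16 + (+60) = 235.16 mireds.
T_out = 10⁶/235.16 = 4252.4 K → 4250 K.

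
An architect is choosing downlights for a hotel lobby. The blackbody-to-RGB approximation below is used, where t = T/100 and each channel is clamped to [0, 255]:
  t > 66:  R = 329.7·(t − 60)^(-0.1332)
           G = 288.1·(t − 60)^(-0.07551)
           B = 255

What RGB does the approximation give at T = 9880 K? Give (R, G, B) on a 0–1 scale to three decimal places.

(0.794, 0.857, 1.000)

t = 9880/100 = 98.8; the t > 66 branch applies.
R = 329.7·(98.8 − 60)^(-0.1332) = 329.7·38.8^(-0.1332) = 329.7·0.61428 = 202.529.
G = 288.1·(98.8 − 60)^(-0.07551) = 288.1·38.8^(-0.07551) = 288.1·0.75863 = 218.560.
B = 255 by definition for t > 66.
Dividing each by 255: (0.7942, 0.8571, 1.0000) → (0.794, 0.857, 1.000).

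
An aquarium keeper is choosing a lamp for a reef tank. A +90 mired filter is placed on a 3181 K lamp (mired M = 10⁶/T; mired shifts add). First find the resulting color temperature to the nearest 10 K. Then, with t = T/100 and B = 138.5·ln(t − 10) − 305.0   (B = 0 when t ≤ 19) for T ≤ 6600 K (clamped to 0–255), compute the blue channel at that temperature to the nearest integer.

67

M_in = 10⁶/3181 = 314.37; M_out = 314.37 + (+90) = 404.37.
T_out = 10⁶/404.37 = 2473.0 K → 2470 K; t = 24.7.
B = 138.5·ln(24.7 − 10) − 305.0 = 138.5·ln 14.7 − 305.0 = 138.5·2.6878 − 305.0 = 67.267.
Rounded: 67.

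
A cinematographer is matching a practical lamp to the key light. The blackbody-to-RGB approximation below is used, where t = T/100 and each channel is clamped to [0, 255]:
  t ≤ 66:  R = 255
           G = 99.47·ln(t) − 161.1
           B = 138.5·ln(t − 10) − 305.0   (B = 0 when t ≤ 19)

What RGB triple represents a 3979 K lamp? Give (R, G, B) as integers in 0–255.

(255, 205, 165)

t = 3979/100 = 39.79; the t ≤ 66 branch applies.
R = 255 by definition for t ≤ 66.
G = 99.47·ln 39.79 − 161.1 = 99.47·3.6836 − 161.1 = 205.309.
B = 138.5·ln(39.79 − 10) − 305.0 = 138.5·ln 29.79 − 305.0 = 138.5·3.3942 − 305.0 = 165.093.
Rounded: (255, 205, 165).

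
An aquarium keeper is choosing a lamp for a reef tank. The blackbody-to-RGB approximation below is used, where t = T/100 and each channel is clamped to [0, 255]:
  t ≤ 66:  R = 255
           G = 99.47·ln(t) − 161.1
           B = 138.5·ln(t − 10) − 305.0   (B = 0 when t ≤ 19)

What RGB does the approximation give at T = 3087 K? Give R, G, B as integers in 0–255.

t = 3087/100 = 30.87; the t ≤ 66 branch applies.
R = 255 by definition for t ≤ 66.
G = 99.47·ln 30.87 − 161.1 = 99.47·3.4298 − 161.1 = 180.061.
B = 138.5·ln(30.87 − 10) − 305.0 = 138.5·ln 20.87 − 305.0 = 138.5·3.0383 − 305.0 = 115.806.
Rounded: (255, 180, 116).

R=255, G=180, B=116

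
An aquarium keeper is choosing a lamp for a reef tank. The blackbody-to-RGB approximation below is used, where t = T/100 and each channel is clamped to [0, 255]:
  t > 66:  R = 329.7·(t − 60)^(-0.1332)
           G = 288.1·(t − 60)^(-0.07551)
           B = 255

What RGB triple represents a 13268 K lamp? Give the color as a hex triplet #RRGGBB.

#BAD0FF

t = 13268/100 = 132.68; the t > 66 branch applies.
R = 329.7·(132.68 − 60)^(-0.1332) = 329.7·72.68^(-0.1332) = 329.7·0.56501 = 186.285.
G = 288.1·(132.68 − 60)^(-0.07551) = 288.1·72.68^(-0.07551) = 288.1·0.72351 = 208.443.
B = 255 by definition for t > 66.
Rounded: (186, 208, 255).
In hex: #BAD0FF.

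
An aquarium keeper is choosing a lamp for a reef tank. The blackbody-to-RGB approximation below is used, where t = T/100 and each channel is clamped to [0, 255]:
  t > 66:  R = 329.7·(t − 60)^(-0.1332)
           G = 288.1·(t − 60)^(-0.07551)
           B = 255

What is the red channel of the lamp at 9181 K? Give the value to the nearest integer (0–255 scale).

t = 9181/100 = 91.81; the t > 66 branch applies.
R = 329.7·(91.81 − 60)^(-0.1332) = 329.7·31.81^(-0.1332) = 329.7·0.63075 = 207.959.
Rounded: 208.

208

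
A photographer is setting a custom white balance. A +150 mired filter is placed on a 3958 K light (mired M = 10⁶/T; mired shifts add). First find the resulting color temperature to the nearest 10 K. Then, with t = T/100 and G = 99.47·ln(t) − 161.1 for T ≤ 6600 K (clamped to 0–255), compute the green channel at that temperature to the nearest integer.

158

M_in = 10⁶/3958 = 252.65; M_out = 252.65 + (+150) = 402.65.
T_out = 10⁶/402.65 = 2483.5 K → 2480 K; t = 24.8.
G = 99.47·ln 24.8 − 161.1 = 99.47·3.2108 − 161.1 = 158.283.
Rounded: 158.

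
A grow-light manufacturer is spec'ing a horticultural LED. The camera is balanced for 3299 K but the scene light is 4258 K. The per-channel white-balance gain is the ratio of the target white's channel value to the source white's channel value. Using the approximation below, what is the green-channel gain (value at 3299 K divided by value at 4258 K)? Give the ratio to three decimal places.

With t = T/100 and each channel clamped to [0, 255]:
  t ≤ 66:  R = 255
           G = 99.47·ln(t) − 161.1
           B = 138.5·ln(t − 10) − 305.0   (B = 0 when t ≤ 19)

At 4258 K (t = 42.58):
  G = 99.47·ln 42.58 − 161.1 = 99.47·3.7514 − 161.1 = 212.050.
At 3299 K (t = 32.99):
  G = 99.47·ln 32.99 − 161.1 = 99.47·3.4962 − 161.1 = 186.667.
Gain = 186.667 / 212.050 = 0.8803 → 0.880.

0.880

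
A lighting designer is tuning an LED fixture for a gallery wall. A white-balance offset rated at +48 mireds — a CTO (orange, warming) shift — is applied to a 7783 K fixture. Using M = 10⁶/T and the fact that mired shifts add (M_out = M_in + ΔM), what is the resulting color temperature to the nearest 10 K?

M_in = 10⁶/7783 = 128.49 mireds.
M_out = 128.49 + (+48) = 176.49 mireds.
T_out = 10⁶/176.49 = 5666.2 K → 5670 K.

5670 K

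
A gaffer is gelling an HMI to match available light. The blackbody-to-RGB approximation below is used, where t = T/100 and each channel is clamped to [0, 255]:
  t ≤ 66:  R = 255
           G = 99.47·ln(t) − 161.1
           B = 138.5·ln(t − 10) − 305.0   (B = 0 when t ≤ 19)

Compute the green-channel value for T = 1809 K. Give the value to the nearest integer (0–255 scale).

127

t = 1809/100 = 18.09; the t ≤ 66 branch applies.
G = 99.47·ln 18.09 − 161.1 = 99.47·2.8954 − 161.1 = 126.901.
Rounded: 127.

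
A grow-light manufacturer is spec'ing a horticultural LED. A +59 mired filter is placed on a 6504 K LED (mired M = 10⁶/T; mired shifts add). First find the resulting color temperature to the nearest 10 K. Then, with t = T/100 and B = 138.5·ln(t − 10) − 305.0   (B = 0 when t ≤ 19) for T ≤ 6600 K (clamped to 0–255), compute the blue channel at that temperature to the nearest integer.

195

M_in = 10⁶/6504 = 153.75; M_out = 153.75 + (+59) = 212.75.
T_out = 10⁶/212.75 = 4700.3 K → 4700 K; t = 47.
B = 138.5·ln(47 − 10) − 305.0 = 138.5·ln 37 − 305.0 = 138.5·3.6109 − 305.0 = 195.112.
Rounded: 195.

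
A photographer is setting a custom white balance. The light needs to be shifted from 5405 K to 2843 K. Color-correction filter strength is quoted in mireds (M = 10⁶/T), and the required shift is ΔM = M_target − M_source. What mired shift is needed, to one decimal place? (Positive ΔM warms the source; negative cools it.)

+166.7 mireds

M_source = 10⁶/5405 = 185.014; M_target = 10⁶/2843 = 351.741.
ΔM = 351.741 − 185.014 = 166.727 → +166.7 mireds, a warming shift.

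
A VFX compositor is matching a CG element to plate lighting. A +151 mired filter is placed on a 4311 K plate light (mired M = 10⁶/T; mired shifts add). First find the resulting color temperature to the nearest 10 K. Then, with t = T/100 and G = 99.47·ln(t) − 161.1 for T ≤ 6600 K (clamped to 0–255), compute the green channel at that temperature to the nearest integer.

M_in = 10⁶/4311 = 231.96; M_out = 231.96 + (+151) = 382.96.
T_out = 10⁶/382.96 = 2611.2 K → 2610 K; t = 26.1.
G = 99.47·ln 26.1 − 161.1 = 99.47·3.2619 − 161.1 = 163.365.
Rounded: 163.

163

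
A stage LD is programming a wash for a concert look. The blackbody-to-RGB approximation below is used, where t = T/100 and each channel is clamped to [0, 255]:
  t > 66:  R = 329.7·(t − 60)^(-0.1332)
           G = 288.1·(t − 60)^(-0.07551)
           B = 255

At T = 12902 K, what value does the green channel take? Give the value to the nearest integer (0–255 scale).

t = 12902/100 = 129.02; the t > 66 branch applies.
G = 288.1·(129.02 − 60)^(-0.07551) = 288.1·69.02^(-0.07551) = 288.1·0.72634 = 209.258.
Rounded: 209.

209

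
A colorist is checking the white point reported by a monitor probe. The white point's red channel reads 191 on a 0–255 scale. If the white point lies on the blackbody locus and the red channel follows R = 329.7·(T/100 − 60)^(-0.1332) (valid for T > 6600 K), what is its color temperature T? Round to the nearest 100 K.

(t − 60)^(-0.1332) = 191/329.7 = 0.57931.
t − 60 = 0.57931^(1/-0.1332) = 0.57931^(-7.508) = 60.245, so t = 120.245.
T = 100·t = 12025 K → 12000 K to the nearest 100 K.

12000 K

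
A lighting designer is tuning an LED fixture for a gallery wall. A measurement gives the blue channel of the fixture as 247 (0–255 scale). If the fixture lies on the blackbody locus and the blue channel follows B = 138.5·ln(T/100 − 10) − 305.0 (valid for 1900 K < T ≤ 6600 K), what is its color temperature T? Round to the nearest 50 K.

6400 K

ln(t − 10) = (247 + 305.0) / 138.5 = 3.9856.
t − 10 = e^3.9856 = 53.815, so t = 63.815.
T = 100·t = 6382 K → 6400 K to the nearest 50 K.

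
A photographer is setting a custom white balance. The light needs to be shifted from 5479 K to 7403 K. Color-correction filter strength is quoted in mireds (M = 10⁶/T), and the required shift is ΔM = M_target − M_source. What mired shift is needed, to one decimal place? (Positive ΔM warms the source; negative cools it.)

-47.4 mireds

M_source = 10⁶/5479 = 182.515; M_target = 10⁶/7403 = 135.080.
ΔM = 135.080 − 182.515 = -47.435 → -47.4 mireds, a cooling shift.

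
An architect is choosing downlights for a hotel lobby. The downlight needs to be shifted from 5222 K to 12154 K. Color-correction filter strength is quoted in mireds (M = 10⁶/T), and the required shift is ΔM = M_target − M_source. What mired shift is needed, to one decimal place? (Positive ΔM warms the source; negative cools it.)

-109.2 mireds

M_source = 10⁶/5222 = 191.498; M_target = 10⁶/12154 = 82.277.
ΔM = 82.277 − 191.498 = -109.220 → -109.2 mireds, a cooling shift.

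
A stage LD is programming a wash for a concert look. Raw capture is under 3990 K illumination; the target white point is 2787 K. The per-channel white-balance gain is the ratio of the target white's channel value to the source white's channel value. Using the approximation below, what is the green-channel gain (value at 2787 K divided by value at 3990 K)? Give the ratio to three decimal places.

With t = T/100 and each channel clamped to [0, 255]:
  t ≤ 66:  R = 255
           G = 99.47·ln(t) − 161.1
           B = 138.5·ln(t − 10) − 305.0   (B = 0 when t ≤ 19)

At 3990 K (t = 39.9):
  G = 99.47·ln 39.9 − 161.1 = 99.47·3.6864 − 161.1 = 205.584.
At 2787 K (t = 27.87):
  G = 99.47·ln 27.87 − 161.1 = 99.47·3.3276 − 161.1 = 169.891.
Gain = 169.891 / 205.584 = 0.8264 → 0.826.

0.826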